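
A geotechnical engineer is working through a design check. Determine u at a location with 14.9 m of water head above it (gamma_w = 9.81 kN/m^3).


Result: 146.17 kPa

Derivation:
Using u = gamma_w * h_w
u = 9.81 * 14.9
u = 146.17 kPa


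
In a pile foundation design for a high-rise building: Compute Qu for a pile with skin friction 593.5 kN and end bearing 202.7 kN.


Using Qu = Qf + Qb
Qu = 593.5 + 202.7
Qu = 796.2 kN


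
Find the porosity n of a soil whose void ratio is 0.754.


Using the relation n = e / (1 + e)
n = 0.754 / (1 + 0.754)
n = 0.754 / 1.754
n = 0.4299


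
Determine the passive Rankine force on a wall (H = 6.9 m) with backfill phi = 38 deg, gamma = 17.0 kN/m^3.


Result: 1701.19 kN/m

Derivation:
Compute passive earth pressure coefficient:
Kp = tan^2(45 + phi/2) = tan^2(64.0) = 4.203746
Compute passive force:
Pp = 0.5 * Kp * gamma * H^2
Pp = 0.5 * 4.203746 * 17.0 * 6.9^2
Pp = 1701.19 kN/m


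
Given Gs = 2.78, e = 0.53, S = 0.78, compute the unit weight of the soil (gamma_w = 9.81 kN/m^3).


Using gamma = gamma_w * (Gs + S*e) / (1 + e)
Numerator: Gs + S*e = 2.78 + 0.78*0.53 = 3.1934
Denominator: 1 + e = 1 + 0.53 = 1.53
gamma = 9.81 * 3.1934 / 1.53
gamma = 20.475 kN/m^3


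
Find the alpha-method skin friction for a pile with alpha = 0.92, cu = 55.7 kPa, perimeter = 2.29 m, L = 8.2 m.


Result: 962.26 kN

Derivation:
Using Qs = alpha * cu * perimeter * L
Qs = 0.92 * 55.7 * 2.29 * 8.2
Qs = 962.26 kN


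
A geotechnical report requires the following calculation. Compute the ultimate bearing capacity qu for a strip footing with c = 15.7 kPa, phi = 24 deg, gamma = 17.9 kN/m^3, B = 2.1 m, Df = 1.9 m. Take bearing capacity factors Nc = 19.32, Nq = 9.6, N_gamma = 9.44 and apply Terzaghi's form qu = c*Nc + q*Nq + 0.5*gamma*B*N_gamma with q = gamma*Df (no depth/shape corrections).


Compute qu = c*Nc + gamma*Df*Nq + 0.5*gamma*B*N_gamma
Term 1: 15.7 * 19.32 = 303.324
Term 2: 17.9 * 1.9 * 9.6 = 326.496
Term 3: 0.5 * 17.9 * 2.1 * 9.44 = 177.4248
qu = 303.324 + 326.496 + 177.4248
qu = 807.24 kPa


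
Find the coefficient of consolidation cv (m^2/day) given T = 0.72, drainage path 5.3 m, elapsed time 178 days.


Using cv = T * H_dr^2 / t
H_dr^2 = 5.3^2 = 28.09
cv = 0.72 * 28.09 / 178
cv = 0.11362 m^2/day


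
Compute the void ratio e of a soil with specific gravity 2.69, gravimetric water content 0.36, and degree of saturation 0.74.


Result: 1.3086

Derivation:
Using the relation e = Gs * w / S
e = 2.69 * 0.36 / 0.74
e = 1.3086


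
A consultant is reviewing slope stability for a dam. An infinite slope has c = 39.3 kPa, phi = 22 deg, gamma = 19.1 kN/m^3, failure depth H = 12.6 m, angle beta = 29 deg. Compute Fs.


Using Fs = c / (gamma*H*sin(beta)*cos(beta)) + tan(phi)/tan(beta)
Cohesion contribution = 39.3 / (19.1*12.6*sin(29)*cos(29))
Cohesion contribution = 0.385122
Friction contribution = tan(22)/tan(29) = 0.728883
Fs = 0.385122 + 0.728883
Fs = 1.114


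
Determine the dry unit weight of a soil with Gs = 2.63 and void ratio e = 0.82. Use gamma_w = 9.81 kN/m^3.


Using gamma_d = Gs * gamma_w / (1 + e)
gamma_d = 2.63 * 9.81 / (1 + 0.82)
gamma_d = 2.63 * 9.81 / 1.82
gamma_d = 14.176 kN/m^3


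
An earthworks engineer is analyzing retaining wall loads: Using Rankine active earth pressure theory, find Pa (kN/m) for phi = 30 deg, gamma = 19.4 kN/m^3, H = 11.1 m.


Compute active earth pressure coefficient:
Ka = tan^2(45 - phi/2) = tan^2(30.0) = 0.333333
Compute active force:
Pa = 0.5 * Ka * gamma * H^2
Pa = 0.5 * 0.333333 * 19.4 * 11.1^2
Pa = 398.38 kN/m


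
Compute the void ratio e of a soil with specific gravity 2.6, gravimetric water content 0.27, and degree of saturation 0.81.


Using the relation e = Gs * w / S
e = 2.6 * 0.27 / 0.81
e = 0.8667


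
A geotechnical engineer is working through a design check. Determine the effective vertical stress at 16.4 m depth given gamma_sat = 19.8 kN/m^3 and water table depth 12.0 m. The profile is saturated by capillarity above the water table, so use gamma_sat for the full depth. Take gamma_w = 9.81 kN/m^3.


Result: 281.56 kPa

Derivation:
Total stress = gamma_sat * depth
sigma = 19.8 * 16.4 = 324.72 kPa
Pore water pressure u = gamma_w * (depth - d_wt)
u = 9.81 * (16.4 - 12.0) = 43.164 kPa
Effective stress = sigma - u
sigma' = 324.72 - 43.164 = 281.56 kPa


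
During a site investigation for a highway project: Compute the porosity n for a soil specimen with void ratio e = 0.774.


Using the relation n = e / (1 + e)
n = 0.774 / (1 + 0.774)
n = 0.774 / 1.774
n = 0.4363


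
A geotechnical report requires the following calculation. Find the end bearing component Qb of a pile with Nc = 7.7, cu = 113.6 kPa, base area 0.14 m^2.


Result: 122.46 kN

Derivation:
Using Qb = Nc * cu * Ab
Qb = 7.7 * 113.6 * 0.14
Qb = 122.46 kN


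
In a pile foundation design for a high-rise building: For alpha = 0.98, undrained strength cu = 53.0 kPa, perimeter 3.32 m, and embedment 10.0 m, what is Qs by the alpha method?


Using Qs = alpha * cu * perimeter * L
Qs = 0.98 * 53.0 * 3.32 * 10.0
Qs = 1724.41 kN


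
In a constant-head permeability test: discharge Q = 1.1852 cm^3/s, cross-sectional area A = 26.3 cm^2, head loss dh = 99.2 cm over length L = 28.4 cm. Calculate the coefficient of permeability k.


Compute hydraulic gradient:
i = dh / L = 99.2 / 28.4 = 3.49296
Then apply Darcy's law:
k = Q / (A * i)
k = 1.1852 / (26.3 * 3.49296)
k = 1.1852 / 91.8648
k = 0.012902 cm/s


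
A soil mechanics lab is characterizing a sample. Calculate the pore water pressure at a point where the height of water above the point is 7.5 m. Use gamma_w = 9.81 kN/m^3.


Using u = gamma_w * h_w
u = 9.81 * 7.5
u = 73.58 kPa


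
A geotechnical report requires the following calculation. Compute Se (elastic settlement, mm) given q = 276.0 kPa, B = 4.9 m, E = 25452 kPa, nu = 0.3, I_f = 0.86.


Using Se = q * B * (1 - nu^2) * I_f / E
1 - nu^2 = 1 - 0.3^2 = 0.91
Se = 276.0 * 4.9 * 0.91 * 0.86 / 25452
Se = 0.041584 m
Convert to mm: Se = 0.041584 * 1000 = 41.584 mm


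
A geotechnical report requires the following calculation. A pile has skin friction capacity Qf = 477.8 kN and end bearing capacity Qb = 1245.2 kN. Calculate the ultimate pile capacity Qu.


Using Qu = Qf + Qb
Qu = 477.8 + 1245.2
Qu = 1723.0 kN


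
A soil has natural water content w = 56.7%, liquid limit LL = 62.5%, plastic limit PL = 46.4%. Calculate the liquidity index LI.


First compute the plasticity index:
PI = LL - PL = 62.5 - 46.4 = 16.1
Then compute the liquidity index:
LI = (w - PL) / PI
LI = (56.7 - 46.4) / 16.1
LI = 0.64


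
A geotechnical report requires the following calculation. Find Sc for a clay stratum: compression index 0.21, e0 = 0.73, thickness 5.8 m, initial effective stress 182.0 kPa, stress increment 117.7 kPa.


Using Sc = Cc * H / (1 + e0) * log10((sigma0 + delta_sigma) / sigma0)
Stress ratio = (182.0 + 117.7) / 182.0 = 1.6467
log10(1.6467) = 0.216615
Cc * H / (1 + e0) = 0.21 * 5.8 / (1 + 0.73) = 0.704046
Sc = 0.704046 * 0.216615
Sc = 0.1525 m


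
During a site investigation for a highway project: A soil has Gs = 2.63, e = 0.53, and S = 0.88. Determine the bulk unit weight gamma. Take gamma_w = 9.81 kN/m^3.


Using gamma = gamma_w * (Gs + S*e) / (1 + e)
Numerator: Gs + S*e = 2.63 + 0.88*0.53 = 3.0964
Denominator: 1 + e = 1 + 0.53 = 1.53
gamma = 9.81 * 3.0964 / 1.53
gamma = 19.853 kN/m^3


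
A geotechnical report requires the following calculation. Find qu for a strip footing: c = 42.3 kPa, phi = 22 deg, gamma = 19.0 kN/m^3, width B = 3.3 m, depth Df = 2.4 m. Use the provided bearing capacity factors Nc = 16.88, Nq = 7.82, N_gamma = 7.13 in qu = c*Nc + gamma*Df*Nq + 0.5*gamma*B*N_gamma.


Compute qu = c*Nc + gamma*Df*Nq + 0.5*gamma*B*N_gamma
Term 1: 42.3 * 16.88 = 714.024
Term 2: 19.0 * 2.4 * 7.82 = 356.592
Term 3: 0.5 * 19.0 * 3.3 * 7.13 = 223.5255
qu = 714.024 + 356.592 + 223.5255
qu = 1294.14 kPa


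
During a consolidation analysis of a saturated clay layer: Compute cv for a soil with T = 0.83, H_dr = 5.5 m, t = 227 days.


Using cv = T * H_dr^2 / t
H_dr^2 = 5.5^2 = 30.25
cv = 0.83 * 30.25 / 227
cv = 0.11061 m^2/day


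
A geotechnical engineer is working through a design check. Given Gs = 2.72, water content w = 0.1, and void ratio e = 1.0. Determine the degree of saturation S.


Using S = Gs * w / e
S = 2.72 * 0.1 / 1.0
S = 0.272


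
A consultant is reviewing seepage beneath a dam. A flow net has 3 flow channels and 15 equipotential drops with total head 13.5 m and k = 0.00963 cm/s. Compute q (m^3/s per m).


Convert k to m/s for unit consistency with H:
k = 0.00963 cm/s = 0.00963 / 100 m/s = 9.63e-05 m/s
Using q = k * H * Nf / Nd
Nf / Nd = 3 / 15 = 0.2
q = 9.63e-05 * 13.5 * 0.2
q = 0.00026 m^3/s per m


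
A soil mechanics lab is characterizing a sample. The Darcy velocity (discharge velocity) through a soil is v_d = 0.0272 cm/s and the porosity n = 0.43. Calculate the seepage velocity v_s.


Result: 0.06326 cm/s

Derivation:
Using v_s = v_d / n
v_s = 0.0272 / 0.43
v_s = 0.06326 cm/s


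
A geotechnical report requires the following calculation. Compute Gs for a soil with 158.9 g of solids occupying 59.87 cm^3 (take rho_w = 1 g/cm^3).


Using Gs = m_s / (V_s * rho_w)
Since rho_w = 1 g/cm^3:
Gs = 158.9 / 59.87
Gs = 2.654


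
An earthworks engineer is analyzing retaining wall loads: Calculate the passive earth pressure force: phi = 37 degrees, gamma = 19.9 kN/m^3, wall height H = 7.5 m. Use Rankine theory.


Compute passive earth pressure coefficient:
Kp = tan^2(45 + phi/2) = tan^2(63.5) = 4.022791
Compute passive force:
Pp = 0.5 * Kp * gamma * H^2
Pp = 0.5 * 4.022791 * 19.9 * 7.5^2
Pp = 2251.51 kN/m


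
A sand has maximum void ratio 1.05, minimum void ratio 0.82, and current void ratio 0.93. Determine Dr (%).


Using Dr = (e_max - e) / (e_max - e_min) * 100
e_max - e = 1.05 - 0.93 = 0.12
e_max - e_min = 1.05 - 0.82 = 0.23
Dr = 0.12 / 0.23 * 100
Dr = 52.17 %


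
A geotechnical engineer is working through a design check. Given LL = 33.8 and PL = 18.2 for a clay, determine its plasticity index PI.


Using PI = LL - PL
PI = 33.8 - 18.2
PI = 15.6


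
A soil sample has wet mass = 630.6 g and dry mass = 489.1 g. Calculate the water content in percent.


Using w = (m_wet - m_dry) / m_dry * 100
m_wet - m_dry = 630.6 - 489.1 = 141.5 g
w = 141.5 / 489.1 * 100
w = 28.93 %


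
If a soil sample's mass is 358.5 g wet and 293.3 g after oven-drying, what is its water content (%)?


Result: 22.23 %

Derivation:
Using w = (m_wet - m_dry) / m_dry * 100
m_wet - m_dry = 358.5 - 293.3 = 65.2 g
w = 65.2 / 293.3 * 100
w = 22.23 %


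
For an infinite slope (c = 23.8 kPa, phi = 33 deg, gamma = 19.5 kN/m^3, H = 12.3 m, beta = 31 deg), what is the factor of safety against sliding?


Result: 1.306

Derivation:
Using Fs = c / (gamma*H*sin(beta)*cos(beta)) + tan(phi)/tan(beta)
Cohesion contribution = 23.8 / (19.5*12.3*sin(31)*cos(31))
Cohesion contribution = 0.224767
Friction contribution = tan(33)/tan(31) = 1.0808
Fs = 0.224767 + 1.0808
Fs = 1.306


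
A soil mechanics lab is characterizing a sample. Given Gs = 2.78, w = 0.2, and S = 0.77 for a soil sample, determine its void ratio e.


Using the relation e = Gs * w / S
e = 2.78 * 0.2 / 0.77
e = 0.7221


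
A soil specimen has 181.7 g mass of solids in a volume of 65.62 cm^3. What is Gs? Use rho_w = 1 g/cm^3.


Using Gs = m_s / (V_s * rho_w)
Since rho_w = 1 g/cm^3:
Gs = 181.7 / 65.62
Gs = 2.769


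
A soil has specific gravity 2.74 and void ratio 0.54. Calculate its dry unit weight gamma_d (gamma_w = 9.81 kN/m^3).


Using gamma_d = Gs * gamma_w / (1 + e)
gamma_d = 2.74 * 9.81 / (1 + 0.54)
gamma_d = 2.74 * 9.81 / 1.54
gamma_d = 17.454 kN/m^3


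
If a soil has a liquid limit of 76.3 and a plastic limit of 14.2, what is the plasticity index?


Using PI = LL - PL
PI = 76.3 - 14.2
PI = 62.1


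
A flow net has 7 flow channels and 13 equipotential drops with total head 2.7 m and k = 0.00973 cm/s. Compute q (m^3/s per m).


Result: 0.0001415 m^3/s per m

Derivation:
Convert k to m/s for unit consistency with H:
k = 0.00973 cm/s = 0.00973 / 100 m/s = 9.73e-05 m/s
Using q = k * H * Nf / Nd
Nf / Nd = 7 / 13 = 0.5385
q = 9.73e-05 * 2.7 * 0.5385
q = 0.0001415 m^3/s per m


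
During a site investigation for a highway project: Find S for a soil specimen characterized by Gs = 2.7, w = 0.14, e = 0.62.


Result: 0.6097

Derivation:
Using S = Gs * w / e
S = 2.7 * 0.14 / 0.62
S = 0.6097


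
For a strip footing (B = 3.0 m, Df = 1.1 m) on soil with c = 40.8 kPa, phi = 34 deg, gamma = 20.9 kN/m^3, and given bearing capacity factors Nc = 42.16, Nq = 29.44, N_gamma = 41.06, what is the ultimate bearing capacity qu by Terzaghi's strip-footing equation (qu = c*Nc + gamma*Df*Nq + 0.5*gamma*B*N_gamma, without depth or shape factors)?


Compute qu = c*Nc + gamma*Df*Nq + 0.5*gamma*B*N_gamma
Term 1: 40.8 * 42.16 = 1720.128
Term 2: 20.9 * 1.1 * 29.44 = 676.8256
Term 3: 0.5 * 20.9 * 3.0 * 41.06 = 1287.231
qu = 1720.128 + 676.8256 + 1287.231
qu = 3684.18 kPa


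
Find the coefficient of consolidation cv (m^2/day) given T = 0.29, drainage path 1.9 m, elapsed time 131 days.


Using cv = T * H_dr^2 / t
H_dr^2 = 1.9^2 = 3.61
cv = 0.29 * 3.61 / 131
cv = 0.00799 m^2/day


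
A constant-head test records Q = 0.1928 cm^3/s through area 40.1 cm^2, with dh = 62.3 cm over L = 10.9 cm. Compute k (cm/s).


Compute hydraulic gradient:
i = dh / L = 62.3 / 10.9 = 5.7156
Then apply Darcy's law:
k = Q / (A * i)
k = 0.1928 / (40.1 * 5.7156)
k = 0.1928 / 229.195
k = 0.000841 cm/s


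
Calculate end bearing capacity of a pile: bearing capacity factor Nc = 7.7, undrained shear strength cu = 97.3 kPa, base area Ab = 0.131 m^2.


Using Qb = Nc * cu * Ab
Qb = 7.7 * 97.3 * 0.131
Qb = 98.15 kN


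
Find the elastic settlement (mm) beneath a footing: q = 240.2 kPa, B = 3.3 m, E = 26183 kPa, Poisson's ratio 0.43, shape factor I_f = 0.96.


Using Se = q * B * (1 - nu^2) * I_f / E
1 - nu^2 = 1 - 0.43^2 = 0.8151
Se = 240.2 * 3.3 * 0.8151 * 0.96 / 26183
Se = 0.023689 m
Convert to mm: Se = 0.023689 * 1000 = 23.689 mm


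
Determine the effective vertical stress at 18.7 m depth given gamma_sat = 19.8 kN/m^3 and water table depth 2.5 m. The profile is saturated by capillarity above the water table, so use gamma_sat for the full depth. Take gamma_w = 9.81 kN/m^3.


Result: 211.34 kPa

Derivation:
Total stress = gamma_sat * depth
sigma = 19.8 * 18.7 = 370.26 kPa
Pore water pressure u = gamma_w * (depth - d_wt)
u = 9.81 * (18.7 - 2.5) = 158.922 kPa
Effective stress = sigma - u
sigma' = 370.26 - 158.922 = 211.34 kPa


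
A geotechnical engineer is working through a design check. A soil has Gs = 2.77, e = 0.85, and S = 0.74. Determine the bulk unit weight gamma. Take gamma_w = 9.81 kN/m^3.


Result: 18.024 kN/m^3

Derivation:
Using gamma = gamma_w * (Gs + S*e) / (1 + e)
Numerator: Gs + S*e = 2.77 + 0.74*0.85 = 3.399
Denominator: 1 + e = 1 + 0.85 = 1.85
gamma = 9.81 * 3.399 / 1.85
gamma = 18.024 kN/m^3


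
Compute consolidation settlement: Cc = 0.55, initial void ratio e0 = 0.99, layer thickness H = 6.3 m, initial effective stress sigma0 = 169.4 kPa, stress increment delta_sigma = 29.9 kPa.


Using Sc = Cc * H / (1 + e0) * log10((sigma0 + delta_sigma) / sigma0)
Stress ratio = (169.4 + 29.9) / 169.4 = 1.17651
log10(1.17651) = 0.0705939
Cc * H / (1 + e0) = 0.55 * 6.3 / (1 + 0.99) = 1.74121
Sc = 1.74121 * 0.0705939
Sc = 0.1229 m


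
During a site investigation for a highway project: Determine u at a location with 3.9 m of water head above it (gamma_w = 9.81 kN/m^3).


Result: 38.26 kPa

Derivation:
Using u = gamma_w * h_w
u = 9.81 * 3.9
u = 38.26 kPa


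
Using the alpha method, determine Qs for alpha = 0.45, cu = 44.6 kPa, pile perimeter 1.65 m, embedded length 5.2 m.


Result: 172.2 kN

Derivation:
Using Qs = alpha * cu * perimeter * L
Qs = 0.45 * 44.6 * 1.65 * 5.2
Qs = 172.2 kN


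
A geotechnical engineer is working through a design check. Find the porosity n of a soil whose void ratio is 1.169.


Result: 0.539

Derivation:
Using the relation n = e / (1 + e)
n = 1.169 / (1 + 1.169)
n = 1.169 / 2.169
n = 0.539


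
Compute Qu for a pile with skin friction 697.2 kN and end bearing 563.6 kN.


Result: 1260.8 kN

Derivation:
Using Qu = Qf + Qb
Qu = 697.2 + 563.6
Qu = 1260.8 kN


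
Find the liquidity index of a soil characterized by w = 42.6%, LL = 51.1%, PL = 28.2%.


First compute the plasticity index:
PI = LL - PL = 51.1 - 28.2 = 22.9
Then compute the liquidity index:
LI = (w - PL) / PI
LI = (42.6 - 28.2) / 22.9
LI = 0.629


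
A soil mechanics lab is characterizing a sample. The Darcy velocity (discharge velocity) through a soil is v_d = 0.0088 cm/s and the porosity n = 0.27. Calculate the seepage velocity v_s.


Using v_s = v_d / n
v_s = 0.0088 / 0.27
v_s = 0.03259 cm/s


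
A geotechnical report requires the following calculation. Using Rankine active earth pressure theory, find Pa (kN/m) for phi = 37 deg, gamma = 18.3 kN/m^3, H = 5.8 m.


Compute active earth pressure coefficient:
Ka = tan^2(45 - phi/2) = tan^2(26.5) = 0.248584
Compute active force:
Pa = 0.5 * Ka * gamma * H^2
Pa = 0.5 * 0.248584 * 18.3 * 5.8^2
Pa = 76.52 kN/m


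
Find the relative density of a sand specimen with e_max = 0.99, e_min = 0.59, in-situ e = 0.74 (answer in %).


Result: 62.5 %

Derivation:
Using Dr = (e_max - e) / (e_max - e_min) * 100
e_max - e = 0.99 - 0.74 = 0.25
e_max - e_min = 0.99 - 0.59 = 0.4
Dr = 0.25 / 0.4 * 100
Dr = 62.5 %


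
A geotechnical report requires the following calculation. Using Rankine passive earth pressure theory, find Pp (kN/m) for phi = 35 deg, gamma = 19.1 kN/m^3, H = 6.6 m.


Compute passive earth pressure coefficient:
Kp = tan^2(45 + phi/2) = tan^2(62.5) = 3.690172
Compute passive force:
Pp = 0.5 * Kp * gamma * H^2
Pp = 0.5 * 3.690172 * 19.1 * 6.6^2
Pp = 1535.1 kN/m


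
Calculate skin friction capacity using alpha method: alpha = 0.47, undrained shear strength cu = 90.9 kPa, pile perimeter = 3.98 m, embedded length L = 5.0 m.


Result: 850.19 kN

Derivation:
Using Qs = alpha * cu * perimeter * L
Qs = 0.47 * 90.9 * 3.98 * 5.0
Qs = 850.19 kN


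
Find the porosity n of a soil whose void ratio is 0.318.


Using the relation n = e / (1 + e)
n = 0.318 / (1 + 0.318)
n = 0.318 / 1.318
n = 0.2413


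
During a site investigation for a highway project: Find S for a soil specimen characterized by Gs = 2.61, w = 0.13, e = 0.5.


Using S = Gs * w / e
S = 2.61 * 0.13 / 0.5
S = 0.6786


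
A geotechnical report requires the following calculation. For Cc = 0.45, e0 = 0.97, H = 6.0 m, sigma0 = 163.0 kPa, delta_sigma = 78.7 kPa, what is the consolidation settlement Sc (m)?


Result: 0.2345 m

Derivation:
Using Sc = Cc * H / (1 + e0) * log10((sigma0 + delta_sigma) / sigma0)
Stress ratio = (163.0 + 78.7) / 163.0 = 1.48282
log10(1.48282) = 0.171089
Cc * H / (1 + e0) = 0.45 * 6.0 / (1 + 0.97) = 1.37056
Sc = 1.37056 * 0.171089
Sc = 0.2345 m


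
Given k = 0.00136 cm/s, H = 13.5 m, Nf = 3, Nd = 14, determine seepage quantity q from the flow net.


Convert k to m/s for unit consistency with H:
k = 0.00136 cm/s = 0.00136 / 100 m/s = 1.36e-05 m/s
Using q = k * H * Nf / Nd
Nf / Nd = 3 / 14 = 0.2143
q = 1.36e-05 * 13.5 * 0.2143
q = 3.934e-05 m^3/s per m


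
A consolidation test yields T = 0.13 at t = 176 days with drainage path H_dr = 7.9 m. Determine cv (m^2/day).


Using cv = T * H_dr^2 / t
H_dr^2 = 7.9^2 = 62.41
cv = 0.13 * 62.41 / 176
cv = 0.0461 m^2/day


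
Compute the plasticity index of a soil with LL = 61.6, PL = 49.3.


Using PI = LL - PL
PI = 61.6 - 49.3
PI = 12.3


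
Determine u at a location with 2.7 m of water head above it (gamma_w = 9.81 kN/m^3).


Using u = gamma_w * h_w
u = 9.81 * 2.7
u = 26.49 kPa


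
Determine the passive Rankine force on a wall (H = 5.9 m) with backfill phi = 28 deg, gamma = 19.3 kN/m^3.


Compute passive earth pressure coefficient:
Kp = tan^2(45 + phi/2) = tan^2(59.0) = 2.769826
Compute passive force:
Pp = 0.5 * Kp * gamma * H^2
Pp = 0.5 * 2.769826 * 19.3 * 5.9^2
Pp = 930.43 kN/m


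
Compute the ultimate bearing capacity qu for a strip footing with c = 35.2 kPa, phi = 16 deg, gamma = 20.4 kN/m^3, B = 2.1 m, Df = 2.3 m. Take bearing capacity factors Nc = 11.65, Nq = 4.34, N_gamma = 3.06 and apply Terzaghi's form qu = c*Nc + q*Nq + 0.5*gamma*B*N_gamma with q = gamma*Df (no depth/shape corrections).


Compute qu = c*Nc + gamma*Df*Nq + 0.5*gamma*B*N_gamma
Term 1: 35.2 * 11.65 = 410.08
Term 2: 20.4 * 2.3 * 4.34 = 203.6328
Term 3: 0.5 * 20.4 * 2.1 * 3.06 = 65.5452
qu = 410.08 + 203.6328 + 65.5452
qu = 679.26 kPa


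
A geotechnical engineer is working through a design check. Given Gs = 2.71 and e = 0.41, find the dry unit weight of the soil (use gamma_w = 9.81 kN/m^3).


Using gamma_d = Gs * gamma_w / (1 + e)
gamma_d = 2.71 * 9.81 / (1 + 0.41)
gamma_d = 2.71 * 9.81 / 1.41
gamma_d = 18.855 kN/m^3


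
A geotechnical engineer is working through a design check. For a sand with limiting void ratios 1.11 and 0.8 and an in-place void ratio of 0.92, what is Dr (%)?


Using Dr = (e_max - e) / (e_max - e_min) * 100
e_max - e = 1.11 - 0.92 = 0.19
e_max - e_min = 1.11 - 0.8 = 0.31
Dr = 0.19 / 0.31 * 100
Dr = 61.29 %


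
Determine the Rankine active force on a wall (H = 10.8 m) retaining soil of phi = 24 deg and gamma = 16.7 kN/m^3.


Result: 410.74 kN/m

Derivation:
Compute active earth pressure coefficient:
Ka = tan^2(45 - phi/2) = tan^2(33.0) = 0.42173
Compute active force:
Pa = 0.5 * Ka * gamma * H^2
Pa = 0.5 * 0.42173 * 16.7 * 10.8^2
Pa = 410.74 kN/m


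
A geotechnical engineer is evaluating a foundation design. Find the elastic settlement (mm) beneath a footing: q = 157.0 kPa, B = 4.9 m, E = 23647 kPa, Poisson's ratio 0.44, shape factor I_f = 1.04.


Result: 27.284 mm

Derivation:
Using Se = q * B * (1 - nu^2) * I_f / E
1 - nu^2 = 1 - 0.44^2 = 0.8064
Se = 157.0 * 4.9 * 0.8064 * 1.04 / 23647
Se = 0.027284 m
Convert to mm: Se = 0.027284 * 1000 = 27.284 mm


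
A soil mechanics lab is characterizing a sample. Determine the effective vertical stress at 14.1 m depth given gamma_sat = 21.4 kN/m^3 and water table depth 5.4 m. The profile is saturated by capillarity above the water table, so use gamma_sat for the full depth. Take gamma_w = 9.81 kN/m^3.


Total stress = gamma_sat * depth
sigma = 21.4 * 14.1 = 301.74 kPa
Pore water pressure u = gamma_w * (depth - d_wt)
u = 9.81 * (14.1 - 5.4) = 85.347 kPa
Effective stress = sigma - u
sigma' = 301.74 - 85.347 = 216.39 kPa


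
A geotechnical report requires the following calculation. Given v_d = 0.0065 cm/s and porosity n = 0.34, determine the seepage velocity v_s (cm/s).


Using v_s = v_d / n
v_s = 0.0065 / 0.34
v_s = 0.01912 cm/s


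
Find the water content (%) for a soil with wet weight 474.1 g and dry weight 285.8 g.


Result: 65.89 %

Derivation:
Using w = (m_wet - m_dry) / m_dry * 100
m_wet - m_dry = 474.1 - 285.8 = 188.3 g
w = 188.3 / 285.8 * 100
w = 65.89 %


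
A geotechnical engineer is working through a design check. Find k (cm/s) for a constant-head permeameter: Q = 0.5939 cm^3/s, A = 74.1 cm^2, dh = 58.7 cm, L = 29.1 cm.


Compute hydraulic gradient:
i = dh / L = 58.7 / 29.1 = 2.01718
Then apply Darcy's law:
k = Q / (A * i)
k = 0.5939 / (74.1 * 2.01718)
k = 0.5939 / 149.473
k = 0.003973 cm/s


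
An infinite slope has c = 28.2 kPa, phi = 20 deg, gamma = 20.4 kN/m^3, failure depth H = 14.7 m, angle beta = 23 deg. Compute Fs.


Using Fs = c / (gamma*H*sin(beta)*cos(beta)) + tan(phi)/tan(beta)
Cohesion contribution = 28.2 / (20.4*14.7*sin(23)*cos(23))
Cohesion contribution = 0.261455
Friction contribution = tan(20)/tan(23) = 0.85746
Fs = 0.261455 + 0.85746
Fs = 1.119


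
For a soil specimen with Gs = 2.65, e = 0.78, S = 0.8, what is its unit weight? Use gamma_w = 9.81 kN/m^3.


Result: 18.044 kN/m^3

Derivation:
Using gamma = gamma_w * (Gs + S*e) / (1 + e)
Numerator: Gs + S*e = 2.65 + 0.8*0.78 = 3.274
Denominator: 1 + e = 1 + 0.78 = 1.78
gamma = 9.81 * 3.274 / 1.78
gamma = 18.044 kN/m^3


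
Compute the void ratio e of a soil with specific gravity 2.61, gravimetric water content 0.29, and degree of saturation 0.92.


Using the relation e = Gs * w / S
e = 2.61 * 0.29 / 0.92
e = 0.8227


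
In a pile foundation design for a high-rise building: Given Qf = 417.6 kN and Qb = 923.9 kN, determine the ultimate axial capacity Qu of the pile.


Result: 1341.5 kN

Derivation:
Using Qu = Qf + Qb
Qu = 417.6 + 923.9
Qu = 1341.5 kN


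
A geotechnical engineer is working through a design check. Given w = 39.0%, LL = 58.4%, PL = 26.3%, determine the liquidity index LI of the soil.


First compute the plasticity index:
PI = LL - PL = 58.4 - 26.3 = 32.1
Then compute the liquidity index:
LI = (w - PL) / PI
LI = (39.0 - 26.3) / 32.1
LI = 0.396


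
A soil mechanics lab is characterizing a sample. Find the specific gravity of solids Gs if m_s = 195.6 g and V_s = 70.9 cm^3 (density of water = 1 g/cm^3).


Using Gs = m_s / (V_s * rho_w)
Since rho_w = 1 g/cm^3:
Gs = 195.6 / 70.9
Gs = 2.759


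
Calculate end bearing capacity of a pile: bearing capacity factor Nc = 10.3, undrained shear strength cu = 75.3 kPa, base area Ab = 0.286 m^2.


Result: 221.82 kN

Derivation:
Using Qb = Nc * cu * Ab
Qb = 10.3 * 75.3 * 0.286
Qb = 221.82 kN


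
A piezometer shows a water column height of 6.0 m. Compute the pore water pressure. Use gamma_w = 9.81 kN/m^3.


Using u = gamma_w * h_w
u = 9.81 * 6.0
u = 58.86 kPa


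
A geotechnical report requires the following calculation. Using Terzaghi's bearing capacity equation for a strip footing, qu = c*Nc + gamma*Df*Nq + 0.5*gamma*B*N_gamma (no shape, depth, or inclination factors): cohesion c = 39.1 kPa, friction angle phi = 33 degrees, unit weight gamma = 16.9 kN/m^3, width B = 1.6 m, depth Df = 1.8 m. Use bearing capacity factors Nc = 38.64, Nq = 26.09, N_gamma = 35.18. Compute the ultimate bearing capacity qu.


Compute qu = c*Nc + gamma*Df*Nq + 0.5*gamma*B*N_gamma
Term 1: 39.1 * 38.64 = 1510.824
Term 2: 16.9 * 1.8 * 26.09 = 793.6578
Term 3: 0.5 * 16.9 * 1.6 * 35.18 = 475.6336
qu = 1510.824 + 793.6578 + 475.6336
qu = 2780.12 kPa


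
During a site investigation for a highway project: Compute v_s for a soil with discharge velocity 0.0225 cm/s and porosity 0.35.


Result: 0.06429 cm/s

Derivation:
Using v_s = v_d / n
v_s = 0.0225 / 0.35
v_s = 0.06429 cm/s


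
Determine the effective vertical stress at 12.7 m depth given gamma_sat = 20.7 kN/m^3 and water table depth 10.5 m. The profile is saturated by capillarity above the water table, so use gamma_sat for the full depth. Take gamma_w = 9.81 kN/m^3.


Total stress = gamma_sat * depth
sigma = 20.7 * 12.7 = 262.89 kPa
Pore water pressure u = gamma_w * (depth - d_wt)
u = 9.81 * (12.7 - 10.5) = 21.582 kPa
Effective stress = sigma - u
sigma' = 262.89 - 21.582 = 241.31 kPa


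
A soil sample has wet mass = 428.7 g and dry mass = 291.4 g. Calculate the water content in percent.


Using w = (m_wet - m_dry) / m_dry * 100
m_wet - m_dry = 428.7 - 291.4 = 137.3 g
w = 137.3 / 291.4 * 100
w = 47.12 %


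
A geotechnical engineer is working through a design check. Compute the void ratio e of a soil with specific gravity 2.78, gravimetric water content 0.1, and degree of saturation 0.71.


Using the relation e = Gs * w / S
e = 2.78 * 0.1 / 0.71
e = 0.3915


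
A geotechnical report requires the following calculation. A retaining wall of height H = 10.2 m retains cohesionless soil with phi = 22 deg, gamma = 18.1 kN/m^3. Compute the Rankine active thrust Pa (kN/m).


Result: 428.37 kN/m

Derivation:
Compute active earth pressure coefficient:
Ka = tan^2(45 - phi/2) = tan^2(34.0) = 0.454962
Compute active force:
Pa = 0.5 * Ka * gamma * H^2
Pa = 0.5 * 0.454962 * 18.1 * 10.2^2
Pa = 428.37 kN/m


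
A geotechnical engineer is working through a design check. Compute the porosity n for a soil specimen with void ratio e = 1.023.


Result: 0.5057

Derivation:
Using the relation n = e / (1 + e)
n = 1.023 / (1 + 1.023)
n = 1.023 / 2.023
n = 0.5057


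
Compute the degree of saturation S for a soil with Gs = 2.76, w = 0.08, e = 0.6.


Using S = Gs * w / e
S = 2.76 * 0.08 / 0.6
S = 0.368


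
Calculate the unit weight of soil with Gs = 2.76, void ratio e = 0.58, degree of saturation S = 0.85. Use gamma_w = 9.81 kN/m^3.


Using gamma = gamma_w * (Gs + S*e) / (1 + e)
Numerator: Gs + S*e = 2.76 + 0.85*0.58 = 3.253
Denominator: 1 + e = 1 + 0.58 = 1.58
gamma = 9.81 * 3.253 / 1.58
gamma = 20.197 kN/m^3


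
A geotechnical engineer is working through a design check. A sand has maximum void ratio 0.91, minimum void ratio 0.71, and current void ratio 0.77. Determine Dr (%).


Result: 70.0 %

Derivation:
Using Dr = (e_max - e) / (e_max - e_min) * 100
e_max - e = 0.91 - 0.77 = 0.14
e_max - e_min = 0.91 - 0.71 = 0.2
Dr = 0.14 / 0.2 * 100
Dr = 70.0 %


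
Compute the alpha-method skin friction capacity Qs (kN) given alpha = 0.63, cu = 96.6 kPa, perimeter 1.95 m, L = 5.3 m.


Result: 628.97 kN

Derivation:
Using Qs = alpha * cu * perimeter * L
Qs = 0.63 * 96.6 * 1.95 * 5.3
Qs = 628.97 kN


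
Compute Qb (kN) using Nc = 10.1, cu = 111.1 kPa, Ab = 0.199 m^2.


Using Qb = Nc * cu * Ab
Qb = 10.1 * 111.1 * 0.199
Qb = 223.3 kN


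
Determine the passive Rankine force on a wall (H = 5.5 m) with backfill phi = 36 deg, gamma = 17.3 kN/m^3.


Compute passive earth pressure coefficient:
Kp = tan^2(45 + phi/2) = tan^2(63.0) = 3.85184
Compute passive force:
Pp = 0.5 * Kp * gamma * H^2
Pp = 0.5 * 3.85184 * 17.3 * 5.5^2
Pp = 1007.88 kN/m


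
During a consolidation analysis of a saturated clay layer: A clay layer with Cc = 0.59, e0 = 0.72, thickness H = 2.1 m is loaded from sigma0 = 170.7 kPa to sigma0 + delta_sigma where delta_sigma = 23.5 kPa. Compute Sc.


Result: 0.0404 m

Derivation:
Using Sc = Cc * H / (1 + e0) * log10((sigma0 + delta_sigma) / sigma0)
Stress ratio = (170.7 + 23.5) / 170.7 = 1.13767
log10(1.13767) = 0.0560157
Cc * H / (1 + e0) = 0.59 * 2.1 / (1 + 0.72) = 0.720349
Sc = 0.720349 * 0.0560157
Sc = 0.0404 m


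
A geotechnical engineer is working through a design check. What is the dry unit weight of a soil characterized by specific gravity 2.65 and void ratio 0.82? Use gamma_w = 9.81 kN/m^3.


Using gamma_d = Gs * gamma_w / (1 + e)
gamma_d = 2.65 * 9.81 / (1 + 0.82)
gamma_d = 2.65 * 9.81 / 1.82
gamma_d = 14.284 kN/m^3


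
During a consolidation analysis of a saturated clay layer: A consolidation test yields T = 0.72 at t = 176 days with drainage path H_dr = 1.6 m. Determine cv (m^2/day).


Using cv = T * H_dr^2 / t
H_dr^2 = 1.6^2 = 2.56
cv = 0.72 * 2.56 / 176
cv = 0.01047 m^2/day


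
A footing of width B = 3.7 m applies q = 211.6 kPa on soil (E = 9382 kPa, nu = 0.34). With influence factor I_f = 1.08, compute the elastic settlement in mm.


Using Se = q * B * (1 - nu^2) * I_f / E
1 - nu^2 = 1 - 0.34^2 = 0.8844
Se = 211.6 * 3.7 * 0.8844 * 1.08 / 9382
Se = 0.079707 m
Convert to mm: Se = 0.079707 * 1000 = 79.707 mm


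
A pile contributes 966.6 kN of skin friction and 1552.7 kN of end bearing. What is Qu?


Result: 2519.3 kN

Derivation:
Using Qu = Qf + Qb
Qu = 966.6 + 1552.7
Qu = 2519.3 kN


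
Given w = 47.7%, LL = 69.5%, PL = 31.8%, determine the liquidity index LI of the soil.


First compute the plasticity index:
PI = LL - PL = 69.5 - 31.8 = 37.7
Then compute the liquidity index:
LI = (w - PL) / PI
LI = (47.7 - 31.8) / 37.7
LI = 0.422


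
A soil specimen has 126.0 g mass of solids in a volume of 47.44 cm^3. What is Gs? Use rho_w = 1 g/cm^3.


Using Gs = m_s / (V_s * rho_w)
Since rho_w = 1 g/cm^3:
Gs = 126.0 / 47.44
Gs = 2.656


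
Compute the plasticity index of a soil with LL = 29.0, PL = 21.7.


Using PI = LL - PL
PI = 29.0 - 21.7
PI = 7.3


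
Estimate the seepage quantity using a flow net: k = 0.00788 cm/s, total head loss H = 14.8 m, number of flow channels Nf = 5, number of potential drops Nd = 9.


Convert k to m/s for unit consistency with H:
k = 0.00788 cm/s = 0.00788 / 100 m/s = 7.88e-05 m/s
Using q = k * H * Nf / Nd
Nf / Nd = 5 / 9 = 0.5556
q = 7.88e-05 * 14.8 * 0.5556
q = 0.0006479 m^3/s per m


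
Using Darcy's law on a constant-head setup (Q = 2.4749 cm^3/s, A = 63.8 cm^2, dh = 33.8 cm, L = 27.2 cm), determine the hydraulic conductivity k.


Compute hydraulic gradient:
i = dh / L = 33.8 / 27.2 = 1.24265
Then apply Darcy's law:
k = Q / (A * i)
k = 2.4749 / (63.8 * 1.24265)
k = 2.4749 / 79.2809
k = 0.031217 cm/s


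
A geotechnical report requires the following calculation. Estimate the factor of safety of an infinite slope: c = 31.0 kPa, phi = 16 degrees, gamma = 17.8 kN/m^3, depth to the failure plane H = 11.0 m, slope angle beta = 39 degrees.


Result: 0.678

Derivation:
Using Fs = c / (gamma*H*sin(beta)*cos(beta)) + tan(phi)/tan(beta)
Cohesion contribution = 31.0 / (17.8*11.0*sin(39)*cos(39))
Cohesion contribution = 0.323724
Friction contribution = tan(16)/tan(39) = 0.354101
Fs = 0.323724 + 0.354101
Fs = 0.678


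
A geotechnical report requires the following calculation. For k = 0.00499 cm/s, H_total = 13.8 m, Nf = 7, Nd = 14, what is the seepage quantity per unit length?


Convert k to m/s for unit consistency with H:
k = 0.00499 cm/s = 0.00499 / 100 m/s = 4.99e-05 m/s
Using q = k * H * Nf / Nd
Nf / Nd = 7 / 14 = 0.5
q = 4.99e-05 * 13.8 * 0.5
q = 0.0003443 m^3/s per m


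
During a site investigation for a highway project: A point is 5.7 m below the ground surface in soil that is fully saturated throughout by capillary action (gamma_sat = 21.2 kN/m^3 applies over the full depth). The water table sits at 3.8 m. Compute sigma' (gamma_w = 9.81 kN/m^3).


Total stress = gamma_sat * depth
sigma = 21.2 * 5.7 = 120.84 kPa
Pore water pressure u = gamma_w * (depth - d_wt)
u = 9.81 * (5.7 - 3.8) = 18.639 kPa
Effective stress = sigma - u
sigma' = 120.84 - 18.639 = 102.2 kPa


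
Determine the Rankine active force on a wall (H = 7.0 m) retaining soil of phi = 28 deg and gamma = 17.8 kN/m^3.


Result: 157.45 kN/m

Derivation:
Compute active earth pressure coefficient:
Ka = tan^2(45 - phi/2) = tan^2(31.0) = 0.361033
Compute active force:
Pa = 0.5 * Ka * gamma * H^2
Pa = 0.5 * 0.361033 * 17.8 * 7.0^2
Pa = 157.45 kN/m


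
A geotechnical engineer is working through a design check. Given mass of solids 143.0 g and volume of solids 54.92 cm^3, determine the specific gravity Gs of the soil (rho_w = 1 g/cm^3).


Result: 2.604

Derivation:
Using Gs = m_s / (V_s * rho_w)
Since rho_w = 1 g/cm^3:
Gs = 143.0 / 54.92
Gs = 2.604


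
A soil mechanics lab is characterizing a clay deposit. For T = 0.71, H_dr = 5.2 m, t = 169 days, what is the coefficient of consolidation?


Result: 0.1136 m^2/day

Derivation:
Using cv = T * H_dr^2 / t
H_dr^2 = 5.2^2 = 27.04
cv = 0.71 * 27.04 / 169
cv = 0.1136 m^2/day


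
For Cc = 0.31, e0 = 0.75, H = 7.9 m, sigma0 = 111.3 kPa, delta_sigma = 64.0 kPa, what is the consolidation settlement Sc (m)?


Using Sc = Cc * H / (1 + e0) * log10((sigma0 + delta_sigma) / sigma0)
Stress ratio = (111.3 + 64.0) / 111.3 = 1.57502
log10(1.57502) = 0.197287
Cc * H / (1 + e0) = 0.31 * 7.9 / (1 + 0.75) = 1.39943
Sc = 1.39943 * 0.197287
Sc = 0.2761 m


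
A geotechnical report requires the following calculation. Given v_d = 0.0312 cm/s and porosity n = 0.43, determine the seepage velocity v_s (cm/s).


Using v_s = v_d / n
v_s = 0.0312 / 0.43
v_s = 0.07256 cm/s


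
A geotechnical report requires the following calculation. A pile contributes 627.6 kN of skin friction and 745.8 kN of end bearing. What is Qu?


Using Qu = Qf + Qb
Qu = 627.6 + 745.8
Qu = 1373.4 kN


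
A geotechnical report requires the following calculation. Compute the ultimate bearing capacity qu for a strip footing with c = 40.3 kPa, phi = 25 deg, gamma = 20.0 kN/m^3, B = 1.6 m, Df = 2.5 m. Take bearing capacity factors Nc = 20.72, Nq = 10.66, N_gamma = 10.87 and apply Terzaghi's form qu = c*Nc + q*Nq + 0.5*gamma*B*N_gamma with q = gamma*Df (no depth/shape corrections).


Result: 1541.94 kPa

Derivation:
Compute qu = c*Nc + gamma*Df*Nq + 0.5*gamma*B*N_gamma
Term 1: 40.3 * 20.72 = 835.016
Term 2: 20.0 * 2.5 * 10.66 = 533.0
Term 3: 0.5 * 20.0 * 1.6 * 10.87 = 173.92
qu = 835.016 + 533.0 + 173.92
qu = 1541.94 kPa


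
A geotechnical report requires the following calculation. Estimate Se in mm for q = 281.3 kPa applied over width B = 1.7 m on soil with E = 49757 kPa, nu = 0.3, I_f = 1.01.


Result: 8.833 mm

Derivation:
Using Se = q * B * (1 - nu^2) * I_f / E
1 - nu^2 = 1 - 0.3^2 = 0.91
Se = 281.3 * 1.7 * 0.91 * 1.01 / 49757
Se = 0.008833 m
Convert to mm: Se = 0.008833 * 1000 = 8.833 mm


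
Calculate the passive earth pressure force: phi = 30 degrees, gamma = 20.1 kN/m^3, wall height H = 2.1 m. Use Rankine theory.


Compute passive earth pressure coefficient:
Kp = tan^2(45 + phi/2) = tan^2(60.0) = 3
Compute passive force:
Pp = 0.5 * Kp * gamma * H^2
Pp = 0.5 * 3 * 20.1 * 2.1^2
Pp = 132.96 kN/m


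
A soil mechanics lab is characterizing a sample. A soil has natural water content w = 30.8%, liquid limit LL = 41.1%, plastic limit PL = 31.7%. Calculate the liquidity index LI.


Result: -0.096

Derivation:
First compute the plasticity index:
PI = LL - PL = 41.1 - 31.7 = 9.4
Then compute the liquidity index:
LI = (w - PL) / PI
LI = (30.8 - 31.7) / 9.4
LI = -0.096


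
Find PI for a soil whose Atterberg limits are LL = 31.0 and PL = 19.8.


Result: 11.2

Derivation:
Using PI = LL - PL
PI = 31.0 - 19.8
PI = 11.2


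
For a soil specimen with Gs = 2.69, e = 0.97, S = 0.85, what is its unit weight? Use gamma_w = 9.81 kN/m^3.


Using gamma = gamma_w * (Gs + S*e) / (1 + e)
Numerator: Gs + S*e = 2.69 + 0.85*0.97 = 3.5145
Denominator: 1 + e = 1 + 0.97 = 1.97
gamma = 9.81 * 3.5145 / 1.97
gamma = 17.501 kN/m^3


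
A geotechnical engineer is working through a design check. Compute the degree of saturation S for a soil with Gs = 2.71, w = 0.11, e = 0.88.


Using S = Gs * w / e
S = 2.71 * 0.11 / 0.88
S = 0.3387


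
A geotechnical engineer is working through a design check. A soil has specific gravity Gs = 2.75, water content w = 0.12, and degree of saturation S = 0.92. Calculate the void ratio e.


Using the relation e = Gs * w / S
e = 2.75 * 0.12 / 0.92
e = 0.3587


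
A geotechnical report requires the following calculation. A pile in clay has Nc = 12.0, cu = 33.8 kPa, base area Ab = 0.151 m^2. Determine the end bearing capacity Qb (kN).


Using Qb = Nc * cu * Ab
Qb = 12.0 * 33.8 * 0.151
Qb = 61.25 kN


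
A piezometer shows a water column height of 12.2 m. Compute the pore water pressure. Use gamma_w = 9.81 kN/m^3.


Using u = gamma_w * h_w
u = 9.81 * 12.2
u = 119.68 kPa


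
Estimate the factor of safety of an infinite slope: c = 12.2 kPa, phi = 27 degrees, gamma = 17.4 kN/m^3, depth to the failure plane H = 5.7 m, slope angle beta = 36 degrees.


Using Fs = c / (gamma*H*sin(beta)*cos(beta)) + tan(phi)/tan(beta)
Cohesion contribution = 12.2 / (17.4*5.7*sin(36)*cos(36))
Cohesion contribution = 0.258678
Friction contribution = tan(27)/tan(36) = 0.701302
Fs = 0.258678 + 0.701302
Fs = 0.96


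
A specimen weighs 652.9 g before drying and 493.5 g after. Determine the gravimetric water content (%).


Using w = (m_wet - m_dry) / m_dry * 100
m_wet - m_dry = 652.9 - 493.5 = 159.4 g
w = 159.4 / 493.5 * 100
w = 32.3 %


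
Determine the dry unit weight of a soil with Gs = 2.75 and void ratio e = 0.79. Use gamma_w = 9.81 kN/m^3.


Using gamma_d = Gs * gamma_w / (1 + e)
gamma_d = 2.75 * 9.81 / (1 + 0.79)
gamma_d = 2.75 * 9.81 / 1.79
gamma_d = 15.071 kN/m^3


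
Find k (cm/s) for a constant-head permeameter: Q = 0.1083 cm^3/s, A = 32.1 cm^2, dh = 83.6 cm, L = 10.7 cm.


Compute hydraulic gradient:
i = dh / L = 83.6 / 10.7 = 7.81308
Then apply Darcy's law:
k = Q / (A * i)
k = 0.1083 / (32.1 * 7.81308)
k = 0.1083 / 250.8
k = 0.000432 cm/s
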